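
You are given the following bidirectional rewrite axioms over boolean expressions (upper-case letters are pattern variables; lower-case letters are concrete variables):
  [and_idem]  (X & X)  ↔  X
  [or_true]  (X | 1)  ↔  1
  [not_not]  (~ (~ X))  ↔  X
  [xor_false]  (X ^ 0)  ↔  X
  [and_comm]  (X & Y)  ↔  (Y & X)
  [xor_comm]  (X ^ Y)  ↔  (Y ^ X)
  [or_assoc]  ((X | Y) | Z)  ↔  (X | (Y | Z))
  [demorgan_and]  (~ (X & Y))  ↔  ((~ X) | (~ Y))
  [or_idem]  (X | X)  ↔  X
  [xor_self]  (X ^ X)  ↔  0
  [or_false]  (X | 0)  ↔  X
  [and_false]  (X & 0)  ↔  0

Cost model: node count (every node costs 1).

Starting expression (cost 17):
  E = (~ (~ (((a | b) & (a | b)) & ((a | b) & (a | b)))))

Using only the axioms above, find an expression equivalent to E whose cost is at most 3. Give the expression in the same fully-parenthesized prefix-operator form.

(a | b)   [cost 3]

(1) (~ (~ (((a | b) & (a | b)) & ((a | b) & (a | b)))))  =[not_not →]=  (((a | b) & (a | b)) & ((a | b) & (a | b)))
(2) (((a | b) & (a | b)) & ((a | b) & (a | b)))  =[and_idem →]=  ((a | b) & (a | b))
(3) ((a | b) & (a | b))  =[and_idem →]=  (a | b)    ⊢ cost 3, within 3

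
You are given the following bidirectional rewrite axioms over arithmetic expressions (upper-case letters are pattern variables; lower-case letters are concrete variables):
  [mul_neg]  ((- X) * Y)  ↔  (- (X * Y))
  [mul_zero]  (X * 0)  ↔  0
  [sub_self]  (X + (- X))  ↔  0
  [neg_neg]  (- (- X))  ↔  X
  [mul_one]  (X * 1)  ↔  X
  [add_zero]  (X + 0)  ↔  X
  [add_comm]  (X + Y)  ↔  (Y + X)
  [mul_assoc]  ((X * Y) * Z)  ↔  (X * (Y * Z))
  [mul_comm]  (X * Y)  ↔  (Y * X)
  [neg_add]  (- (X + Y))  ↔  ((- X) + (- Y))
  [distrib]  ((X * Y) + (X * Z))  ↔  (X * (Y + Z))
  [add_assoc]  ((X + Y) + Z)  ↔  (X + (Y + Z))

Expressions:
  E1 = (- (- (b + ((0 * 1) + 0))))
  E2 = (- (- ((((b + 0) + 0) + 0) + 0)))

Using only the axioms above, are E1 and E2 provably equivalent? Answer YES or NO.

YES

1. [mul_one →] (0 * 1)  →  0;  E1 = (- (- (b + (0 + 0))))
2. [add_zero →] (0 + 0)  →  0;  E1 = (- (- (b + 0)))
3. [neg_neg →] (- (- (b + 0)))  →  (b + 0)
4. [add_zero ←] (b + 0)  →  ((b + 0) + 0)
5. [add_zero ←] ((b + 0) + 0)  →  (((b + 0) + 0) + 0)
6. [add_zero ←] (((b + 0) + 0) + 0)  →  ((((b + 0) + 0) + 0) + 0)
7. [neg_neg ←] ((((b + 0) + 0) + 0) + 0)  →  (- (- ((((b + 0) + 0) + 0) + 0)));  this is E2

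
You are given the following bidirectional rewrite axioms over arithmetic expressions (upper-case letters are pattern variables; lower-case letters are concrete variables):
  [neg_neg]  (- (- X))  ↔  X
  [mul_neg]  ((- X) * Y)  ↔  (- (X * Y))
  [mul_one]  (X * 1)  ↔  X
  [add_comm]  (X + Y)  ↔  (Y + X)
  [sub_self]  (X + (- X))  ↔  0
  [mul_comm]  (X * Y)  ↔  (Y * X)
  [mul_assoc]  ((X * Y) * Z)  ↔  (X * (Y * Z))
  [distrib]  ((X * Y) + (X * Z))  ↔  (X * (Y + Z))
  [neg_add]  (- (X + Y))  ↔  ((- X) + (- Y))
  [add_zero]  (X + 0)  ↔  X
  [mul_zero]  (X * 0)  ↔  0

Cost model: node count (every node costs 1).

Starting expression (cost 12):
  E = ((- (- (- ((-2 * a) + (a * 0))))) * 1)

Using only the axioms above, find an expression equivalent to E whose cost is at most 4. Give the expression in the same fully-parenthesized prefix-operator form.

(- (a * -2))   [cost 4]

1. [mul_one →] ((- (- (- ((-2 * a) + (a * 0))))) * 1)  →  (- (- (- ((-2 * a) + (a * 0)))))
2. [mul_comm →] (-2 * a)  →  (a * -2);  E = (- (- (- ((a * -2) + (a * 0)))))
3. [distrib →] ((a * -2) + (a * 0))  →  (a * (-2 + 0));  E = (- (- (- (a * (-2 + 0)))))
4. [neg_neg →] (- (- (- (a * (-2 + 0)))))  →  (- (a * (-2 + 0)))
5. [add_zero →] (-2 + 0)  →  -2;  cost 4 ≤ 4, done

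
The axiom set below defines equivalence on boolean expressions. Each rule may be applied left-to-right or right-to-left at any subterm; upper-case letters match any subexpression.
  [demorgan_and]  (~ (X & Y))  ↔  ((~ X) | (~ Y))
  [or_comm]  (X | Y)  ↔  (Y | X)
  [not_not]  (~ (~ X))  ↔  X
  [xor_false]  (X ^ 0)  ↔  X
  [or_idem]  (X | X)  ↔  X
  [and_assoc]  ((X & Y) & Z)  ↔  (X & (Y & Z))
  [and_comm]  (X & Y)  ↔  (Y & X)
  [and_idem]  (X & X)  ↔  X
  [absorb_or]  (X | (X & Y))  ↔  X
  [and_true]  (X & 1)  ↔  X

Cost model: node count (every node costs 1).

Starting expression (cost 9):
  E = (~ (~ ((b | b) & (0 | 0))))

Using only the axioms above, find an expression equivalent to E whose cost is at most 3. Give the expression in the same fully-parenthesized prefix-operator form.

step 1: or_idem (→) rewrites (0 | 0) into 0, now (~ (~ ((b | b) & 0)))
step 2: not_not (→) rewrites (~ (~ ((b | b) & 0))) into ((b | b) & 0)
step 3: or_idem (→) rewrites (b | b) into b, reaching cost 3 (bound 3)

(b & 0)   [cost 3]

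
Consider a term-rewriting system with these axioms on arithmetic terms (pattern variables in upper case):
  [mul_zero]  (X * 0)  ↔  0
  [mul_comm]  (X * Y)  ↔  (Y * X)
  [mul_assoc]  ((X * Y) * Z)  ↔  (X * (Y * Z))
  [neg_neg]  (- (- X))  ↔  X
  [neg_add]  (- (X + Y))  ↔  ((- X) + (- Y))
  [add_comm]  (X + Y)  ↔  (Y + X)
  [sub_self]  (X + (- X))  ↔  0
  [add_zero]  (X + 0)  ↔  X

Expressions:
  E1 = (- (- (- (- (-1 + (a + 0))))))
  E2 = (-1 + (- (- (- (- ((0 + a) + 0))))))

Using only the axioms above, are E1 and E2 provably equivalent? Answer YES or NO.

YES

step 1: add_zero (→) rewrites (a + 0) into a, now (- (- (- (- (-1 + a)))))
step 2: neg_neg (→) rewrites (- (- (- (-1 + a)))) into (- (-1 + a)), now (- (- (-1 + a)))
step 3: neg_neg (→) rewrites (- (- (-1 + a))) into (-1 + a)
step 4: add_zero (←) rewrites a into (a + 0), now (-1 + (a + 0))
step 5: add_zero (←) rewrites (a + 0) into ((a + 0) + 0), now (-1 + ((a + 0) + 0))
step 6: neg_neg (←) rewrites ((a + 0) + 0) into (- (- ((a + 0) + 0))), now (-1 + (- (- ((a + 0) + 0))))
step 7: add_comm (→) rewrites (a + 0) into (0 + a), now (-1 + (- (- ((0 + a) + 0))))
step 8: neg_neg (←) rewrites (- ((0 + a) + 0)) into (- (- (- ((0 + a) + 0)))), which is E2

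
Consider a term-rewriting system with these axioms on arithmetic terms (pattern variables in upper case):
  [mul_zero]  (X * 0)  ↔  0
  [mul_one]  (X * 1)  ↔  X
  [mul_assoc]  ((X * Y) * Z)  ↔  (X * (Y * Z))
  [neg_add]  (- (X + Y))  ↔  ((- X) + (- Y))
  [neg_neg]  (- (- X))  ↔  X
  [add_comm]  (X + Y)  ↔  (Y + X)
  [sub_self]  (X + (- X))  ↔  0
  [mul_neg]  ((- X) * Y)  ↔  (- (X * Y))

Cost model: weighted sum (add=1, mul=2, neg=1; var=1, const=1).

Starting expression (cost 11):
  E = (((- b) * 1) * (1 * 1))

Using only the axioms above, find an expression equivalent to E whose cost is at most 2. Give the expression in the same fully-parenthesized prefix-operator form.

1. [mul_one →] (1 * 1)  →  1;  E = (((- b) * 1) * 1)
2. [mul_one →] ((- b) * 1)  →  (- b);  E = ((- b) * 1)
3. [mul_one →] ((- b) * 1)  →  (- b);  cost 2 ≤ 2, done

(- b)   [cost 2]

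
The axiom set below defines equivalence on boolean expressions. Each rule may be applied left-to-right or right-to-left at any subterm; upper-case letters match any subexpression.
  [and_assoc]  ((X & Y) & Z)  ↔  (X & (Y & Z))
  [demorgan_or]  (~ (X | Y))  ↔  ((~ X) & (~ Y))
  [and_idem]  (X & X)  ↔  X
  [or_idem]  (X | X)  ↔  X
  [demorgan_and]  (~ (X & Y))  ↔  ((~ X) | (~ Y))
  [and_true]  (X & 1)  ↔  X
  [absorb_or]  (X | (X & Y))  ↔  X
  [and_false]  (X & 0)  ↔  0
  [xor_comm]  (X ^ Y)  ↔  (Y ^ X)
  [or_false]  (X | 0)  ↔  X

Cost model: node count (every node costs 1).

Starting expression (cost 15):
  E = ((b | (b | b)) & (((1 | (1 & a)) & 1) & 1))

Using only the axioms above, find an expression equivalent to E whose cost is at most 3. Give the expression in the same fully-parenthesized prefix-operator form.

(b | b)   [cost 3]

step 1: absorb_or (→) rewrites (1 | (1 & a)) into 1, now ((b | (b | b)) & ((1 & 1) & 1))
step 2: or_idem (→) rewrites (b | b) into b, now ((b | b) & ((1 & 1) & 1))
step 3: and_true (→) rewrites ((1 & 1) & 1) into (1 & 1), now ((b | b) & (1 & 1))
step 4: and_idem (→) rewrites (1 & 1) into 1, now ((b | b) & 1)
step 5: and_true (→) rewrites ((b | b) & 1) into (b | b), reaching cost 3 (bound 3)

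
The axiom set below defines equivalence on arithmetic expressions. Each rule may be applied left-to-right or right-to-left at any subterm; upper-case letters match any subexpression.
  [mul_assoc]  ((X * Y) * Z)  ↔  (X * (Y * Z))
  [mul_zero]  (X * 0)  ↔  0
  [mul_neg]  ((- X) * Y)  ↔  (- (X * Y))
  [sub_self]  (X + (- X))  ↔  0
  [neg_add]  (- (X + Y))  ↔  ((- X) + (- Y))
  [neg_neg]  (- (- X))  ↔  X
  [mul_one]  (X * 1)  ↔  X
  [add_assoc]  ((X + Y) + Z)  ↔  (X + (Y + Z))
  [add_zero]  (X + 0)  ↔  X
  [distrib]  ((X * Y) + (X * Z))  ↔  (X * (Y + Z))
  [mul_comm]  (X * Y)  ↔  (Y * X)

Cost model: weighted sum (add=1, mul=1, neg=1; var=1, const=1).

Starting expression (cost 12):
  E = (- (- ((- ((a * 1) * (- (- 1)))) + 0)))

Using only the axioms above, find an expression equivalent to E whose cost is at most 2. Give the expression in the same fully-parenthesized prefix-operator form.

step 1: neg_neg (→) rewrites (- (- ((- ((a * 1) * (- (- 1)))) + 0))) into ((- ((a * 1) * (- (- 1)))) + 0)
step 2: add_zero (→) rewrites ((- ((a * 1) * (- (- 1)))) + 0) into (- ((a * 1) * (- (- 1))))
step 3: neg_neg (→) rewrites (- (- 1)) into 1, now (- ((a * 1) * 1))
step 4: mul_one (→) rewrites (a * 1) into a, now (- (a * 1))
step 5: mul_one (→) rewrites (a * 1) into a, reaching cost 2 (bound 2)

(- a)   [cost 2]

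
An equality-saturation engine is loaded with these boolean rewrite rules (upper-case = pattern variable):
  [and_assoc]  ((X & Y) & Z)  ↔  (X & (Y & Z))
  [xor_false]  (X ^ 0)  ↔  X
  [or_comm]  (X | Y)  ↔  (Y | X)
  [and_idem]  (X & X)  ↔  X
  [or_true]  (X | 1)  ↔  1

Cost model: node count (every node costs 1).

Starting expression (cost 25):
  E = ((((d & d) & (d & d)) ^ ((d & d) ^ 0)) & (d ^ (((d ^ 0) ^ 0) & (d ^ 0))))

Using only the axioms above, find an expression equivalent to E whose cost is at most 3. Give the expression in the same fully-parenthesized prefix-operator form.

(d ^ d)   [cost 3]

1. [xor_false →] ((d ^ 0) ^ 0)  →  (d ^ 0);  E = ((((d & d) & (d & d)) ^ ((d & d) ^ 0)) & (d ^ ((d ^ 0) & (d ^ 0))))
2. [and_idem →] ((d & d) & (d & d))  →  (d & d);  E = (((d & d) ^ ((d & d) ^ 0)) & (d ^ ((d ^ 0) & (d ^ 0))))
3. [xor_false →] (d ^ 0)  →  d;  E = (((d & d) ^ ((d & d) ^ 0)) & (d ^ ((d ^ 0) & d)))
4. [xor_false →] (d ^ 0)  →  d;  E = (((d & d) ^ ((d & d) ^ 0)) & (d ^ (d & d)))
5. [and_idem →] (d & d)  →  d;  E = ((d ^ ((d & d) ^ 0)) & (d ^ (d & d)))
6. [xor_false →] ((d & d) ^ 0)  →  (d & d);  E = ((d ^ (d & d)) & (d ^ (d & d)))
7. [and_idem →] ((d ^ (d & d)) & (d ^ (d & d)))  →  (d ^ (d & d))
8. [and_idem →] (d & d)  →  d;  cost 3 ≤ 3, done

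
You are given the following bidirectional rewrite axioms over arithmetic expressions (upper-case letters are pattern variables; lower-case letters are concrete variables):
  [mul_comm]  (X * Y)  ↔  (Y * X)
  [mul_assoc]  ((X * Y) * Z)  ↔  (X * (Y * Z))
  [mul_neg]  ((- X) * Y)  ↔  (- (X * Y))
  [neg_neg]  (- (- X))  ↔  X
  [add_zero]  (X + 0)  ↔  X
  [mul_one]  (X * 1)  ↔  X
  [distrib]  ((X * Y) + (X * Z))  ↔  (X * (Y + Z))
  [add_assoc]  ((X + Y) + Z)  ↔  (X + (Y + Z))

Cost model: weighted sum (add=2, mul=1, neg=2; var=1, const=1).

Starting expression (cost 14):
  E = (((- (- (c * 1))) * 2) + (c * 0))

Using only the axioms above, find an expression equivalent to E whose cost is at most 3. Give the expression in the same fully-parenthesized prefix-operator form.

(c * 2)   [cost 3]

(1) (c * 1)  =[mul_one →]=  c    ⊢ (((- (- c)) * 2) + (c * 0))
(2) (- (- c))  =[neg_neg →]=  c    ⊢ ((c * 2) + (c * 0))
(3) ((c * 2) + (c * 0))  =[distrib →]=  (c * (2 + 0))
(4) (2 + 0)  =[add_zero →]=  2    ⊢ cost 3, within 3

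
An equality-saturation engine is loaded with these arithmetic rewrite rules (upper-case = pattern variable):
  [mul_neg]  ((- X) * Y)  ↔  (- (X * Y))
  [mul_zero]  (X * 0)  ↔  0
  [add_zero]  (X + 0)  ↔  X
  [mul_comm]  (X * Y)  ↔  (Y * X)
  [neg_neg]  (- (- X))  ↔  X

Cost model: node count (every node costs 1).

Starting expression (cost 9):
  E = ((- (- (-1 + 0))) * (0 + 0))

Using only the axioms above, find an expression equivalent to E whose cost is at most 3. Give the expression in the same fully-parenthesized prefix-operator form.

(1) (- (- (-1 + 0)))  =[neg_neg →]=  (-1 + 0)    ⊢ ((-1 + 0) * (0 + 0))
(2) (-1 + 0)  =[add_zero →]=  -1    ⊢ (-1 * (0 + 0))
(3) (0 + 0)  =[add_zero →]=  0    ⊢ cost 3, within 3

(-1 * 0)   [cost 3]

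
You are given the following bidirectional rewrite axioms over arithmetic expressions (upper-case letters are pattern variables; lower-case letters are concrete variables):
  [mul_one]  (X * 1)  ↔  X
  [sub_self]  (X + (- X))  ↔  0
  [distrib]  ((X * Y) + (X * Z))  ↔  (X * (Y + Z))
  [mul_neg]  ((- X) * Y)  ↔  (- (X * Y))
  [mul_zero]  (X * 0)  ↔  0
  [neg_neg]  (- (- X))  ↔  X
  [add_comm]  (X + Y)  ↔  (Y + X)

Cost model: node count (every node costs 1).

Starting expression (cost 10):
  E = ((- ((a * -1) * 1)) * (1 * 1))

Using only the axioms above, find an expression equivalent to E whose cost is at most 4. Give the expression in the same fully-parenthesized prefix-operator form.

(- (a * -1))   [cost 4]

step 1: mul_one (→) rewrites (1 * 1) into 1, now ((- ((a * -1) * 1)) * 1)
step 2: mul_one (→) rewrites ((- ((a * -1) * 1)) * 1) into (- ((a * -1) * 1))
step 3: mul_one (→) rewrites ((a * -1) * 1) into (a * -1), reaching cost 4 (bound 4)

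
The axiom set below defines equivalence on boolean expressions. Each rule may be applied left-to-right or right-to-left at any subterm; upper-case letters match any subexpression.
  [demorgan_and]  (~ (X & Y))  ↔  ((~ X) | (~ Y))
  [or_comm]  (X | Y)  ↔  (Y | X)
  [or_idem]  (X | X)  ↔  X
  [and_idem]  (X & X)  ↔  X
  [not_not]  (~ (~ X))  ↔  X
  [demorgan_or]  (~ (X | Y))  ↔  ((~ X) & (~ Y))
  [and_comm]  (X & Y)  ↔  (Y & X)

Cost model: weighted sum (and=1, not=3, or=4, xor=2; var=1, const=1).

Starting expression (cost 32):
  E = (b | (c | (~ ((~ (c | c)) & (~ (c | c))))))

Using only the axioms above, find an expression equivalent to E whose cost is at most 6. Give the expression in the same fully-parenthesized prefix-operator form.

(b | c)   [cost 6]

1. [and_idem →] ((~ (c | c)) & (~ (c | c)))  →  (~ (c | c));  E = (b | (c | (~ (~ (c | c)))))
2. [or_idem →] (c | c)  →  c;  E = (b | (c | (~ (~ c))))
3. [not_not →] (~ (~ c))  →  c;  E = (b | (c | c))
4. [or_idem →] (c | c)  →  c;  cost 6 ≤ 6, done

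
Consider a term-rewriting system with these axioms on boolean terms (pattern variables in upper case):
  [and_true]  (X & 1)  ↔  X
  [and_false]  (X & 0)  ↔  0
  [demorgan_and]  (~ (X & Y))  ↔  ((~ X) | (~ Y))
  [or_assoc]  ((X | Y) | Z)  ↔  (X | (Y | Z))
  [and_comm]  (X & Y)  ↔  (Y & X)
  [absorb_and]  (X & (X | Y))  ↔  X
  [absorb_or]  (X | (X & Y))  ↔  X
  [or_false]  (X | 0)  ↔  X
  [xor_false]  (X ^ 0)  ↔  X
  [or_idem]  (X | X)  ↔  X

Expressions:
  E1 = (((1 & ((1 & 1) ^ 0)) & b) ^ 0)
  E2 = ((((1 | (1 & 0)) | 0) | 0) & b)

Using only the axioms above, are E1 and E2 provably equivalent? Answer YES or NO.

YES

1. [xor_false →] ((1 & 1) ^ 0)  →  (1 & 1);  E1 = (((1 & (1 & 1)) & b) ^ 0)
2. [xor_false →] (((1 & (1 & 1)) & b) ^ 0)  →  ((1 & (1 & 1)) & b)
3. [and_true →] (1 & 1)  →  1;  E1 = ((1 & 1) & b)
4. [and_true →] (1 & 1)  →  1;  E1 = (1 & b)
5. [or_false ←] 1  →  (1 | 0);  E1 = ((1 | 0) & b)
6. [absorb_or ←] 1  →  (1 | (1 & 0));  E1 = (((1 | (1 & 0)) | 0) & b)
7. [or_false ←] ((1 | (1 & 0)) | 0)  →  (((1 | (1 & 0)) | 0) | 0);  this is E2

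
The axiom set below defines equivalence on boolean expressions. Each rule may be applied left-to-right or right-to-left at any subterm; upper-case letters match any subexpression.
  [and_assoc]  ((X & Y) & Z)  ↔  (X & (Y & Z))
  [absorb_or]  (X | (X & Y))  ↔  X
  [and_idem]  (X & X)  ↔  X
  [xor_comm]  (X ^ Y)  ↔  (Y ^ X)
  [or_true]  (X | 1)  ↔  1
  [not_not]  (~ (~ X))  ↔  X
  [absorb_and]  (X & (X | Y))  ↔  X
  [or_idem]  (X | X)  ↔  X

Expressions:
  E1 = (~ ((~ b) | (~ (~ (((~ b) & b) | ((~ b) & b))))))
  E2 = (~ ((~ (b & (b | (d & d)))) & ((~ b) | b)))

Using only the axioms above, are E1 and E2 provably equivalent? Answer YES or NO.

YES

(1) (~ (~ (((~ b) & b) | ((~ b) & b))))  =[not_not →]=  (((~ b) & b) | ((~ b) & b))    ⊢ (~ ((~ b) | (((~ b) & b) | ((~ b) & b))))
(2) (((~ b) & b) | ((~ b) & b))  =[or_idem →]=  ((~ b) & b)    ⊢ (~ ((~ b) | ((~ b) & b)))
(3) ((~ b) | ((~ b) & b))  =[absorb_or →]=  (~ b)    ⊢ (~ (~ b))
(4) (~ b)  =[absorb_and ←]=  ((~ b) & ((~ b) | b))    ⊢ (~ ((~ b) & ((~ b) | b)))
(5) b  =[absorb_and ←]=  (b & (b | d))    ⊢ (~ ((~ (b & (b | d))) & ((~ b) | b)))
(6) d  =[and_idem ←]=  (d & d)    ⊢ E2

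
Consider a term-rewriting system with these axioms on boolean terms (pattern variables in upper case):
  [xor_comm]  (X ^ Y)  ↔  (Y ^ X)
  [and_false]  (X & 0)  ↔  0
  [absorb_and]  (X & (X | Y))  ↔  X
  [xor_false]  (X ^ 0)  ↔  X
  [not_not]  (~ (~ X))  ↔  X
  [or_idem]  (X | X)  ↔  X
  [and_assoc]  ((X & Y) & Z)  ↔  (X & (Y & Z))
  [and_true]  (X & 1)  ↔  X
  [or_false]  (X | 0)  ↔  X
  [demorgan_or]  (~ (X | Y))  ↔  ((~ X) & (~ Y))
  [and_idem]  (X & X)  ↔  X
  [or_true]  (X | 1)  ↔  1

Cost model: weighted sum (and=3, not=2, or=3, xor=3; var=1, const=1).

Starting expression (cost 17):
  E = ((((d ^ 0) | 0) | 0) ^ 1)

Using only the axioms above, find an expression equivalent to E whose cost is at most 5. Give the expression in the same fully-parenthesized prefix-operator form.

(d ^ 1)   [cost 5]

(1) (d ^ 0)  =[xor_false →]=  d    ⊢ (((d | 0) | 0) ^ 1)
(2) ((d | 0) | 0)  =[or_false →]=  (d | 0)    ⊢ ((d | 0) ^ 1)
(3) (d | 0)  =[or_false →]=  d    ⊢ cost 5, within 5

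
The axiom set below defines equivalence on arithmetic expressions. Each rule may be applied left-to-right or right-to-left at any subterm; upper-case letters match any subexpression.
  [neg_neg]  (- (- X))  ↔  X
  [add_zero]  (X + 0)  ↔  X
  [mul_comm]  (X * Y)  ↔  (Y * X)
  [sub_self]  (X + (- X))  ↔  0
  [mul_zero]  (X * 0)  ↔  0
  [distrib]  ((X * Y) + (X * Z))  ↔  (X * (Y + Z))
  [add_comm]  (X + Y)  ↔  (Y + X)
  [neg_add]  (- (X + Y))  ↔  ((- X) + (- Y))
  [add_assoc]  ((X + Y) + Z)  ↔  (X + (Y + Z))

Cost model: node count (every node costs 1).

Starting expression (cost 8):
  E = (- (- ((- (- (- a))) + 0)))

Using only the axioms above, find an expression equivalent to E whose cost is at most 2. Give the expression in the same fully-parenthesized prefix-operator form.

(1) (- (- a))  =[neg_neg →]=  a    ⊢ (- (- ((- a) + 0)))
(2) ((- a) + 0)  =[add_zero →]=  (- a)    ⊢ (- (- (- a)))
(3) (- (- (- a)))  =[neg_neg →]=  (- a)    ⊢ cost 2, within 2

(- a)   [cost 2]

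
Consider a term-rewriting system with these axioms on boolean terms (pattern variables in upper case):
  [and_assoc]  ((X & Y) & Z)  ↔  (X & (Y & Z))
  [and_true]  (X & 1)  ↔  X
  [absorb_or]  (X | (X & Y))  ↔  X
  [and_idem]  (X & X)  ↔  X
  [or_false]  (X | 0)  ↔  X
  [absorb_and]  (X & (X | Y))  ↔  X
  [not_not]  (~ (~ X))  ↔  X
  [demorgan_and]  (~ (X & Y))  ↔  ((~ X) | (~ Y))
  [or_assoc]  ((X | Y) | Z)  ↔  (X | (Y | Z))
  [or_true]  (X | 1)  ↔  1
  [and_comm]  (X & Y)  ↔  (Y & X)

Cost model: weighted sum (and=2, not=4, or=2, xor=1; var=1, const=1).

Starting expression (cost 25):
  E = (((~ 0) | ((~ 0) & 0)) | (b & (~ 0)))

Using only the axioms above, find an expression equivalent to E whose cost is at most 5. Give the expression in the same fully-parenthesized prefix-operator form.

(~ 0)   [cost 5]

(1) ((~ 0) | ((~ 0) & 0))  =[absorb_or →]=  (~ 0)    ⊢ ((~ 0) | (b & (~ 0)))
(2) (b & (~ 0))  =[and_comm →]=  ((~ 0) & b)    ⊢ ((~ 0) | ((~ 0) & b))
(3) ((~ 0) | ((~ 0) & b))  =[absorb_or →]=  (~ 0)    ⊢ cost 5, within 5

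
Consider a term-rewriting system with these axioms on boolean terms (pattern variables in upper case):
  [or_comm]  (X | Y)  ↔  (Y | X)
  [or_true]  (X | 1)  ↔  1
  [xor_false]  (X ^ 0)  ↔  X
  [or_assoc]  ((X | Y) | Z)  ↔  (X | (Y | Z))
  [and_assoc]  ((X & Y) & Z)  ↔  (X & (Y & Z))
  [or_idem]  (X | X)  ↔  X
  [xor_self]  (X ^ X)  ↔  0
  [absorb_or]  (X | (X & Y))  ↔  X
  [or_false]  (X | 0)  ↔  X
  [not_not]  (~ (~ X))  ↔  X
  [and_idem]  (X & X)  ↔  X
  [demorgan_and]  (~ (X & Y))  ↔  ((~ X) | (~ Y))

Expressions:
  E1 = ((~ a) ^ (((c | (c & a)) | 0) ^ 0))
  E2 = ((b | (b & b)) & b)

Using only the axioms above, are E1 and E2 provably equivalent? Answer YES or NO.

All listed rules preserve value, hence provable equivalence implies equal values everywhere; look for a separating assignment.
a=0, b=0, c=0 gives E1 ↦ 1, E2 ↦ 0; values differ ⇒ not provably equivalent.

NO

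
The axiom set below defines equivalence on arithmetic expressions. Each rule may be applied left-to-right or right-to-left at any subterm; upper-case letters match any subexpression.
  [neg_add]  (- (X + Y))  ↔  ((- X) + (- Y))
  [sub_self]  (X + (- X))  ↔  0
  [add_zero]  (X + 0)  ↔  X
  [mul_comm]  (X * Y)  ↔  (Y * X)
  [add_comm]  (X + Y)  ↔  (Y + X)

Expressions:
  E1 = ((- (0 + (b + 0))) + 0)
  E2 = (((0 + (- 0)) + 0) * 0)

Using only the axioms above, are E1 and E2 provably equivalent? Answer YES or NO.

All listed rules preserve value, hence provable equivalence implies equal values everywhere; look for a separating assignment.
b=1 gives E1 ↦ -1, E2 ↦ 0; values differ ⇒ not provably equivalent.

NO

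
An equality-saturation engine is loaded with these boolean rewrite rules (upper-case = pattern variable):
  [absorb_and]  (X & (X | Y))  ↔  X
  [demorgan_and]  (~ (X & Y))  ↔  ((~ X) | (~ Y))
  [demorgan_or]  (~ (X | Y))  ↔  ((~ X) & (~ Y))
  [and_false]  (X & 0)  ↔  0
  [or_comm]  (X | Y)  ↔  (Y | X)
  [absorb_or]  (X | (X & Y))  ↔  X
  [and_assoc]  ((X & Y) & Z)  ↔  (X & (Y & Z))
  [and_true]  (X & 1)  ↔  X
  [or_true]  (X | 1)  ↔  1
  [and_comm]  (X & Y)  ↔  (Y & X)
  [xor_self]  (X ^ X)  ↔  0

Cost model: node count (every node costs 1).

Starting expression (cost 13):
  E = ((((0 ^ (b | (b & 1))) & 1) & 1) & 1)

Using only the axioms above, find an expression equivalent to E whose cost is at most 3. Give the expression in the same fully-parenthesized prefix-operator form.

(0 ^ b)   [cost 3]

(1) (b | (b & 1))  =[absorb_or →]=  b    ⊢ ((((0 ^ b) & 1) & 1) & 1)
(2) (((0 ^ b) & 1) & 1)  =[and_true →]=  ((0 ^ b) & 1)    ⊢ (((0 ^ b) & 1) & 1)
(3) (((0 ^ b) & 1) & 1)  =[and_true →]=  ((0 ^ b) & 1)
(4) ((0 ^ b) & 1)  =[and_true →]=  (0 ^ b)    ⊢ cost 3, within 3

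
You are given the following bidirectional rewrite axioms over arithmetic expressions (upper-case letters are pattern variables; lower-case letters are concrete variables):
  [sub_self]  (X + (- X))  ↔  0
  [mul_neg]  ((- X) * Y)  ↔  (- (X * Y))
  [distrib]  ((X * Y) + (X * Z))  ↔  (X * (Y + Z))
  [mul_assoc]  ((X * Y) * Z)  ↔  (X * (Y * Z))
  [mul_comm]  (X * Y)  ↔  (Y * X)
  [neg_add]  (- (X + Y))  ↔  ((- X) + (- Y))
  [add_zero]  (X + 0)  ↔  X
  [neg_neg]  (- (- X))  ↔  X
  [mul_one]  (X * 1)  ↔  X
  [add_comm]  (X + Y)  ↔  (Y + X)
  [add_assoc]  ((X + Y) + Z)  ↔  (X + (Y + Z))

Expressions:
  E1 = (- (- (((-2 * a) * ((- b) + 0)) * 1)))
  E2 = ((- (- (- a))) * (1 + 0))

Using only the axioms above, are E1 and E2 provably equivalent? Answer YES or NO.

NO

All listed rules preserve value, hence provable equivalence implies equal values everywhere; look for a separating assignment.
a=1, b=0 gives E1 ↦ 0, E2 ↦ -1; values differ ⇒ not provably equivalent.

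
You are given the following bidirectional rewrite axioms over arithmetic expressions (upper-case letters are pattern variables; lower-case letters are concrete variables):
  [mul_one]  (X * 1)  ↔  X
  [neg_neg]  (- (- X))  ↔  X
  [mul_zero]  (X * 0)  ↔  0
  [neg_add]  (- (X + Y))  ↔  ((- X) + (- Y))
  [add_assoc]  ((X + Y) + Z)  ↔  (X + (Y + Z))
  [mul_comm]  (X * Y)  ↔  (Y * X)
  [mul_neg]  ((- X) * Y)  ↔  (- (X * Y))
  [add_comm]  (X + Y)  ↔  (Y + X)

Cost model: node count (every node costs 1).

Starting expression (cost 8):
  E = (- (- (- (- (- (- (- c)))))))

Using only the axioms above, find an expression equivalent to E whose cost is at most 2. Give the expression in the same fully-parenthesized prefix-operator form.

(1) (- (- (- (- (- (- (- c)))))))  =[neg_neg →]=  (- (- (- (- (- c)))))
(2) (- (- (- (- (- c)))))  =[neg_neg →]=  (- (- (- c)))
(3) (- (- c))  =[neg_neg →]=  c    ⊢ cost 2, within 2

(- c)   [cost 2]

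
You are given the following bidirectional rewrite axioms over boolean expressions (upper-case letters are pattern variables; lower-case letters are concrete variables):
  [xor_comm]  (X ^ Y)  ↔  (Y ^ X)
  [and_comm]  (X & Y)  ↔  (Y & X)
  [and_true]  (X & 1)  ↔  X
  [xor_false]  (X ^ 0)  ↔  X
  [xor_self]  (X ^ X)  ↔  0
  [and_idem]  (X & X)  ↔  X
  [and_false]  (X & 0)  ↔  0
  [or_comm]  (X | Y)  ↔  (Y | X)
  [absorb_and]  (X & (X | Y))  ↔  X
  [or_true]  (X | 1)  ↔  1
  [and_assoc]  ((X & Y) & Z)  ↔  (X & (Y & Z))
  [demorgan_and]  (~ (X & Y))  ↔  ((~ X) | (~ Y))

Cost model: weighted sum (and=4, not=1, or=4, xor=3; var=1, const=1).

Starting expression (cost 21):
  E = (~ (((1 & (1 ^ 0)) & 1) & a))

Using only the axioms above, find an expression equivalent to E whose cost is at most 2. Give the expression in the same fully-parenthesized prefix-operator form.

1. [xor_false →] (1 ^ 0)  →  1;  E = (~ (((1 & 1) & 1) & a))
2. [and_idem →] (1 & 1)  →  1;  E = (~ ((1 & 1) & a))
3. [and_true →] (1 & 1)  →  1;  E = (~ (1 & a))
4. [and_comm →] (1 & a)  →  (a & 1);  E = (~ (a & 1))
5. [and_true →] (a & 1)  →  a;  cost 2 ≤ 2, done

(~ a)   [cost 2]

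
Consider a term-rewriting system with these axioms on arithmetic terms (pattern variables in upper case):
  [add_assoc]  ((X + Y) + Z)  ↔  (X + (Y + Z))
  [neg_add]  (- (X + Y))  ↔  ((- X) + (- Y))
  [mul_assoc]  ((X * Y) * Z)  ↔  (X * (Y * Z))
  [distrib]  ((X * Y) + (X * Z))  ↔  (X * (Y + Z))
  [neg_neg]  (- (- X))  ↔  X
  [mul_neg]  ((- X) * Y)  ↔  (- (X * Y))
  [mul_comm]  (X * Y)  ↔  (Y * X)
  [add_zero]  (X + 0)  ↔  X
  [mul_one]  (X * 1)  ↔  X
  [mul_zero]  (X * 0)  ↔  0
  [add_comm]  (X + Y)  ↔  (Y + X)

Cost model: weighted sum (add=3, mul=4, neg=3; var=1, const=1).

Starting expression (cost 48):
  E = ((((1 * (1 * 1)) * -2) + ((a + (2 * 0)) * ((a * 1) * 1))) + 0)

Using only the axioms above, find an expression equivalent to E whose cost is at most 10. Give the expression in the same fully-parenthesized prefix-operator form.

step 1: add_zero (→) rewrites ((((1 * (1 * 1)) * -2) + ((a + (2 * 0)) * ((a * 1) * 1))) + 0) into (((1 * (1 * 1)) * -2) + ((a + (2 * 0)) * ((a * 1) * 1)))
step 2: add_comm (→) rewrites (((1 * (1 * 1)) * -2) + ((a + (2 * 0)) * ((a * 1) * 1))) into (((a + (2 * 0)) * ((a * 1) * 1)) + ((1 * (1 * 1)) * -2))
step 3: mul_one (→) rewrites ((a * 1) * 1) into (a * 1), now (((a + (2 * 0)) * (a * 1)) + ((1 * (1 * 1)) * -2))
step 4: mul_one (→) rewrites (1 * 1) into 1, now (((a + (2 * 0)) * (a * 1)) + ((1 * 1) * -2))
step 5: mul_zero (→) rewrites (2 * 0) into 0, now (((a + 0) * (a * 1)) + ((1 * 1) * -2))
step 6: mul_one (→) rewrites (a * 1) into a, now (((a + 0) * a) + ((1 * 1) * -2))
step 7: mul_comm (→) rewrites ((1 * 1) * -2) into (-2 * (1 * 1)), now (((a + 0) * a) + (-2 * (1 * 1)))
step 8: add_comm (→) rewrites (((a + 0) * a) + (-2 * (1 * 1))) into ((-2 * (1 * 1)) + ((a + 0) * a))
step 9: mul_one (→) rewrites (1 * 1) into 1, now ((-2 * 1) + ((a + 0) * a))
step 10: mul_one (→) rewrites (-2 * 1) into -2, now (-2 + ((a + 0) * a))
step 11: add_zero (→) rewrites (a + 0) into a, reaching cost 10 (bound 10)

(-2 + (a * a))   [cost 10]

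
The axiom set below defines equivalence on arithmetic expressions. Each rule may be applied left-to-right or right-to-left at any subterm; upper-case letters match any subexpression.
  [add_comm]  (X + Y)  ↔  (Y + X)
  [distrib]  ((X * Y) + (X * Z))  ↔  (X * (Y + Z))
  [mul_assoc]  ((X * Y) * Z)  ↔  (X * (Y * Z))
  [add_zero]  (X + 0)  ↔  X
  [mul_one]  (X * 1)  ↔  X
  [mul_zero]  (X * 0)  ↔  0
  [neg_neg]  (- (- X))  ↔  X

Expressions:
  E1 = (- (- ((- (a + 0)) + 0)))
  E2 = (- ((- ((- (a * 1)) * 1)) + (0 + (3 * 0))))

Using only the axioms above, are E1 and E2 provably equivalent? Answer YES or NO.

1. [add_zero →] (a + 0)  →  a;  E1 = (- (- ((- a) + 0)))
2. [neg_neg →] (- (- ((- a) + 0)))  →  ((- a) + 0)
3. [add_zero →] ((- a) + 0)  →  (- a)
4. [mul_one ←] a  →  (a * 1);  E1 = (- (a * 1))
5. [add_zero ←] (a * 1)  →  ((a * 1) + 0);  E1 = (- ((a * 1) + 0))
6. [neg_neg ←] (a * 1)  →  (- (- (a * 1)));  E1 = (- ((- (- (a * 1))) + 0))
7. [add_zero ←] 0  →  (0 + 0);  E1 = (- ((- (- (a * 1))) + (0 + 0)))
8. [mul_zero ←] 0  →  (3 * 0);  E1 = (- ((- (- (a * 1))) + (0 + (3 * 0))))
9. [mul_one ←] (- (a * 1))  →  ((- (a * 1)) * 1);  this is E2

YES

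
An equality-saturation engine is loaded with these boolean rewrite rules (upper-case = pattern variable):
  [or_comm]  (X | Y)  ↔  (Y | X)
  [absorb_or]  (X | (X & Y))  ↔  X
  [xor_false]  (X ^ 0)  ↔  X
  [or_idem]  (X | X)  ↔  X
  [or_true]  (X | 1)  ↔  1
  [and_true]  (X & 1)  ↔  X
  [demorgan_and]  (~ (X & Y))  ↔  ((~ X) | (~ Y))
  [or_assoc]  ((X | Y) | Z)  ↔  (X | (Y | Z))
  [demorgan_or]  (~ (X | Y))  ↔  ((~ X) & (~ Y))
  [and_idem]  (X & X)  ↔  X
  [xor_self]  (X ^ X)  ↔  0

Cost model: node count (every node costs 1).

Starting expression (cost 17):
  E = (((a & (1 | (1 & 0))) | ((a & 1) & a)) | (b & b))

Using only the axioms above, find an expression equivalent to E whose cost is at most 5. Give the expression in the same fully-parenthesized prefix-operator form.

step 1: absorb_or (→) rewrites (1 | (1 & 0)) into 1, now (((a & 1) | ((a & 1) & a)) | (b & b))
step 2: absorb_or (→) rewrites ((a & 1) | ((a & 1) & a)) into (a & 1), now ((a & 1) | (b & b))
step 3: and_idem (→) rewrites (b & b) into b, reaching cost 5 (bound 5)

((a & 1) | b)   [cost 5]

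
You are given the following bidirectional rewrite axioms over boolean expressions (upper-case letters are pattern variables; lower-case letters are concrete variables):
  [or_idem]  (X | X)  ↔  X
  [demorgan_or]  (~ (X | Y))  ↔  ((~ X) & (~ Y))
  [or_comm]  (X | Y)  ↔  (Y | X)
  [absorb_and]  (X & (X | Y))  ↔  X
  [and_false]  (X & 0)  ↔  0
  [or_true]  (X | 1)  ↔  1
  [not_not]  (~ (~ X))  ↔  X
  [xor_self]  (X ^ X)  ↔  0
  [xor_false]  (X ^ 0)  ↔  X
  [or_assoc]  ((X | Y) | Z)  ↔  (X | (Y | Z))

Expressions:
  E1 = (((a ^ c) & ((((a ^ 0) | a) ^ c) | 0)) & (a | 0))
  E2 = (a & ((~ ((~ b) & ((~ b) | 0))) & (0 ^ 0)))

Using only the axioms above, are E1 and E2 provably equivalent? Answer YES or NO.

All listed rules preserve value, hence provable equivalence implies equal values everywhere; look for a separating assignment.
a=1, b=0, c=0 gives E1 ↦ 1, E2 ↦ 0; values differ ⇒ not provably equivalent.

NO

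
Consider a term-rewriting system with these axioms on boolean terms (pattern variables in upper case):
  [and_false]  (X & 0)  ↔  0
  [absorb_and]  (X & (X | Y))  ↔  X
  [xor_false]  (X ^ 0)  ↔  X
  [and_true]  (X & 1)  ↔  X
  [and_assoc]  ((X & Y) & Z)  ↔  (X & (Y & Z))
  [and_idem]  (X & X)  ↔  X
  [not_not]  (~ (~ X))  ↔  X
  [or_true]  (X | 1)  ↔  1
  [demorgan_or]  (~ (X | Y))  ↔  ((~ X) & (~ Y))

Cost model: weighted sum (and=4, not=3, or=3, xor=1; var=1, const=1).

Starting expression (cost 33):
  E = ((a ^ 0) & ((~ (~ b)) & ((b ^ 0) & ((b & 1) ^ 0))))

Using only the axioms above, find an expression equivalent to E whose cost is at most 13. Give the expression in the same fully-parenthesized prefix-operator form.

((a ^ 0) & (b & b))   [cost 13]

step 1: and_true (→) rewrites (b & 1) into b, now ((a ^ 0) & ((~ (~ b)) & ((b ^ 0) & (b ^ 0))))
step 2: not_not (→) rewrites (~ (~ b)) into b, now ((a ^ 0) & (b & ((b ^ 0) & (b ^ 0))))
step 3: and_idem (→) rewrites ((b ^ 0) & (b ^ 0)) into (b ^ 0), now ((a ^ 0) & (b & (b ^ 0)))
step 4: xor_false (→) rewrites (b ^ 0) into b, reaching cost 13 (bound 13)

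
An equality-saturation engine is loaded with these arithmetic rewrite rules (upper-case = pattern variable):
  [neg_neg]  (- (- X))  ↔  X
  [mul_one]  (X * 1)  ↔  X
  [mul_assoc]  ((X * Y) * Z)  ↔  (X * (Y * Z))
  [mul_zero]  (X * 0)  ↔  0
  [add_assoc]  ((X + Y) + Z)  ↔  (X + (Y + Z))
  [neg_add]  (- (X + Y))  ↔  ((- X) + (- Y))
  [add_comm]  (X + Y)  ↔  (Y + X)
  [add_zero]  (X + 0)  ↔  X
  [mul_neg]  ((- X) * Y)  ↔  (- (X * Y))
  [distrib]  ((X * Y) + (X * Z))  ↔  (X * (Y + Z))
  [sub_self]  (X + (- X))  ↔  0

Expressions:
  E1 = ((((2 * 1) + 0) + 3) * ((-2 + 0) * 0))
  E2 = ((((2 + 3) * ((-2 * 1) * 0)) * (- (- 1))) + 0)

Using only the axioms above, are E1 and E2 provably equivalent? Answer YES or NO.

YES

step 1: mul_one (→) rewrites (2 * 1) into 2, now (((2 + 0) + 3) * ((-2 + 0) * 0))
step 2: add_zero (→) rewrites (2 + 0) into 2, now ((2 + 3) * ((-2 + 0) * 0))
step 3: add_zero (→) rewrites (-2 + 0) into -2, now ((2 + 3) * (-2 * 0))
step 4: mul_one (←) rewrites ((2 + 3) * (-2 * 0)) into (((2 + 3) * (-2 * 0)) * 1)
step 5: add_zero (←) rewrites (((2 + 3) * (-2 * 0)) * 1) into ((((2 + 3) * (-2 * 0)) * 1) + 0)
step 6: neg_neg (←) rewrites 1 into (- (- 1)), now ((((2 + 3) * (-2 * 0)) * (- (- 1))) + 0)
step 7: mul_one (←) rewrites -2 into (-2 * 1), which is E2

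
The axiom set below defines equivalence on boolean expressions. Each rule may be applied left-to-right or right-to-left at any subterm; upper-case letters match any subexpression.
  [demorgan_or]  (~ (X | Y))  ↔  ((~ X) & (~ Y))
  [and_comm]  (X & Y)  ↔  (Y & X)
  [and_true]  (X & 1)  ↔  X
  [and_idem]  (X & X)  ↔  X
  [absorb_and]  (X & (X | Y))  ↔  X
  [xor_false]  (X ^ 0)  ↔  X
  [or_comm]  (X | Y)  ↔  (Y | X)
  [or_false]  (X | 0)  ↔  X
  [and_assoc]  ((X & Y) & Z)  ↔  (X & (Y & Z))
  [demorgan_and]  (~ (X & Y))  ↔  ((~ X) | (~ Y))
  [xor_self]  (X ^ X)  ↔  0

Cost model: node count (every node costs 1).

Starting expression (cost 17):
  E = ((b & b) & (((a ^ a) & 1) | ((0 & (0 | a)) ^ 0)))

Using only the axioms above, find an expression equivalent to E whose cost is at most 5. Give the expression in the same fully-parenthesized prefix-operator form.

(b & (a ^ a))   [cost 5]

1. [xor_false →] ((0 & (0 | a)) ^ 0)  →  (0 & (0 | a));  E = ((b & b) & (((a ^ a) & 1) | (0 & (0 | a))))
2. [and_idem →] (b & b)  →  b;  E = (b & (((a ^ a) & 1) | (0 & (0 | a))))
3. [absorb_and →] (0 & (0 | a))  →  0;  E = (b & (((a ^ a) & 1) | 0))
4. [and_true →] ((a ^ a) & 1)  →  (a ^ a);  E = (b & ((a ^ a) | 0))
5. [or_false →] ((a ^ a) | 0)  →  (a ^ a);  cost 5 ≤ 5, done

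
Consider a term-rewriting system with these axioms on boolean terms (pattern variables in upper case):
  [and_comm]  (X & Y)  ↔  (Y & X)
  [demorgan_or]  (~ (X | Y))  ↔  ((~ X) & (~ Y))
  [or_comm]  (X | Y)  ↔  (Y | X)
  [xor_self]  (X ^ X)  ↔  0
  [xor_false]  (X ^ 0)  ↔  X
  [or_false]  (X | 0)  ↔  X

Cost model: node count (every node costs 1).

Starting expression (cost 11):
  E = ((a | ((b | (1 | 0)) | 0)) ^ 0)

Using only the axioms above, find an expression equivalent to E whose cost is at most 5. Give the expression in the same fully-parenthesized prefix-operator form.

(a | (b | 1))   [cost 5]

1. [or_false →] (1 | 0)  →  1;  E = ((a | ((b | 1) | 0)) ^ 0)
2. [xor_false →] ((a | ((b | 1) | 0)) ^ 0)  →  (a | ((b | 1) | 0))
3. [or_false →] ((b | 1) | 0)  →  (b | 1);  cost 5 ≤ 5, done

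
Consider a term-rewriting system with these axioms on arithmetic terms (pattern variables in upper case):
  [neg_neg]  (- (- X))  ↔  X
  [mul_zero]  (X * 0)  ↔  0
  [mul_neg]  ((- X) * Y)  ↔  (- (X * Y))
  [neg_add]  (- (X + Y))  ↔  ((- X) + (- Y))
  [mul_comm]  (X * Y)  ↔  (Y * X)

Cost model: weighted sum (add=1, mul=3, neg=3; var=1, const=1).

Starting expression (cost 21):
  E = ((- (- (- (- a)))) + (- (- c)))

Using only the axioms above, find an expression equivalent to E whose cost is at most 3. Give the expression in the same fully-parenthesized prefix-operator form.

step 1: neg_neg (→) rewrites (- (- (- (- a)))) into (- (- a)), now ((- (- a)) + (- (- c)))
step 2: neg_neg (→) rewrites (- (- a)) into a, now (a + (- (- c)))
step 3: neg_neg (→) rewrites (- (- c)) into c, reaching cost 3 (bound 3)

(a + c)   [cost 3]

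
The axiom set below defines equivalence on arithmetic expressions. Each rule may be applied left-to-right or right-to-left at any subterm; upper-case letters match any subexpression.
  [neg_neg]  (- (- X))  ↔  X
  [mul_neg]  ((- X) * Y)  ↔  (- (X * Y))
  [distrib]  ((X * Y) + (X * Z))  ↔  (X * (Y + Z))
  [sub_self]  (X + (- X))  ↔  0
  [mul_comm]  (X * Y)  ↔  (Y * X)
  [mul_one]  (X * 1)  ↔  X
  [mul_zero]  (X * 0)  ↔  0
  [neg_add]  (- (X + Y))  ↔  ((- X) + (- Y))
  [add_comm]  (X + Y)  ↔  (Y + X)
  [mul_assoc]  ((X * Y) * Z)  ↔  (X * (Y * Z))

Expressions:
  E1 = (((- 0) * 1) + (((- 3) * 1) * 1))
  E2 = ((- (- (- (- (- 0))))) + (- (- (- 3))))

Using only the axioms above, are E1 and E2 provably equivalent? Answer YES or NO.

YES

1. [mul_one →] ((- 0) * 1)  →  (- 0);  E1 = ((- 0) + (((- 3) * 1) * 1))
2. [mul_one →] (((- 3) * 1) * 1)  →  ((- 3) * 1);  E1 = ((- 0) + ((- 3) * 1))
3. [mul_one →] ((- 3) * 1)  →  (- 3);  E1 = ((- 0) + (- 3))
4. [neg_neg ←] (- 0)  →  (- (- (- 0)));  E1 = ((- (- (- 0))) + (- 3))
5. [neg_neg ←] 0  →  (- (- 0));  E1 = ((- (- (- (- (- 0))))) + (- 3))
6. [neg_neg ←] (- 3)  →  (- (- (- 3)));  this is E2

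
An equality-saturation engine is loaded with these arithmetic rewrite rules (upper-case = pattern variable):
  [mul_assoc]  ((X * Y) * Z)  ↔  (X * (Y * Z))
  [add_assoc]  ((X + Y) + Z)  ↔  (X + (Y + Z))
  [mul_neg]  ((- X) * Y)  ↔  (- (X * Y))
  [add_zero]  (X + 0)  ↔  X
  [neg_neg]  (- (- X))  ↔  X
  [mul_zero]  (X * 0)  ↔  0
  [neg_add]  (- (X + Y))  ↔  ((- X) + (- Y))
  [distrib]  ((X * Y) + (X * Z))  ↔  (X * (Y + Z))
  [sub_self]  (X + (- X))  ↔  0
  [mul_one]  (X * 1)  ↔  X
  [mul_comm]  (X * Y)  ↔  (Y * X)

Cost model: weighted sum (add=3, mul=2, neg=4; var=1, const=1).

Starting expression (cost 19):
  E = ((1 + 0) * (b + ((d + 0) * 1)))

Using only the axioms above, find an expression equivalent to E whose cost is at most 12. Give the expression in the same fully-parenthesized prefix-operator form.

((1 + 0) * (b + d))   [cost 12]

(1) (d + 0)  =[add_zero →]=  d    ⊢ ((1 + 0) * (b + (d * 1)))
(2) (d * 1)  =[mul_one →]=  d    ⊢ cost 12, within 12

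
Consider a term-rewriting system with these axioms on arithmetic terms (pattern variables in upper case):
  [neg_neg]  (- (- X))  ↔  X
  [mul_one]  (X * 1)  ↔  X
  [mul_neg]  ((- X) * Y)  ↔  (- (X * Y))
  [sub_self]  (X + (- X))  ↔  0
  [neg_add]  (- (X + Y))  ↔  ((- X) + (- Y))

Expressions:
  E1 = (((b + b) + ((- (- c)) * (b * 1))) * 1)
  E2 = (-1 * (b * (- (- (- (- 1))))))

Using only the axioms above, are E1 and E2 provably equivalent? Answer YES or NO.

All listed rules preserve value, hence provable equivalence implies equal values everywhere; look for a separating assignment.
b=1, c=0 gives E1 ↦ 2, E2 ↦ -1; values differ ⇒ not provably equivalent.

NO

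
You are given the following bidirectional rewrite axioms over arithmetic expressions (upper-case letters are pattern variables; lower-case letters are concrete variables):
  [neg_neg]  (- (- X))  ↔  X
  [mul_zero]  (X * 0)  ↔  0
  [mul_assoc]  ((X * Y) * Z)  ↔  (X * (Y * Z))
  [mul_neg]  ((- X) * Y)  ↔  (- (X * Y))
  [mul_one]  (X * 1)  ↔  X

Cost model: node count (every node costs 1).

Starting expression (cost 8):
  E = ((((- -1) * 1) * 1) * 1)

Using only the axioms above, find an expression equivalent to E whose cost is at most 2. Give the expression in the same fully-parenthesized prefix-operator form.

(1) (((- -1) * 1) * 1)  =[mul_one →]=  ((- -1) * 1)    ⊢ (((- -1) * 1) * 1)
(2) ((- -1) * 1)  =[mul_one →]=  (- -1)    ⊢ ((- -1) * 1)
(3) ((- -1) * 1)  =[mul_one →]=  (- -1)    ⊢ cost 2, within 2

(- -1)   [cost 2]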